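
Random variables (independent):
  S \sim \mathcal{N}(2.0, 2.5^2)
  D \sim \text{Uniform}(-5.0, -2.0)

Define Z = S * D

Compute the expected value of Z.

For independent RVs: E[XY] = E[X]*E[Y]
E[S] = 2
E[D] = -3.5
E[Z] = 2 * (-3.5) = -7

-7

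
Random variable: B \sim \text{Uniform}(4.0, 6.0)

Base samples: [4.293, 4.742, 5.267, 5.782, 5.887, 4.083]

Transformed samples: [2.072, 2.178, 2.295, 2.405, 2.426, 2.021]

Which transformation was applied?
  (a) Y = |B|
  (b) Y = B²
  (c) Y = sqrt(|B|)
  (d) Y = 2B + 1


Checking option (c) Y = sqrt(|B|):
  B = 4.293 -> Y = 2.072 ✓
  B = 4.742 -> Y = 2.178 ✓
  B = 5.267 -> Y = 2.295 ✓
All samples match this transformation.

(c) sqrt(|B|)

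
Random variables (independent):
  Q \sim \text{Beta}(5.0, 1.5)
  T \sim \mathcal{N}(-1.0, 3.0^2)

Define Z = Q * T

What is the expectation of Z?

For independent RVs: E[XY] = E[X]*E[Y]
E[Q] = 0.76923077
E[T] = -1
E[Z] = 0.76923077 * (-1) = -0.76923077

-0.76923077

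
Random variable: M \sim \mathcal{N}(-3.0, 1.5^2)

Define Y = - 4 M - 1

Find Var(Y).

For Y = aM + b: Var(Y) = a² * Var(M)
Var(M) = 1.5^2 = 2.25
Var(Y) = (-4)² * 2.25 = 16 * 2.25 = 36

36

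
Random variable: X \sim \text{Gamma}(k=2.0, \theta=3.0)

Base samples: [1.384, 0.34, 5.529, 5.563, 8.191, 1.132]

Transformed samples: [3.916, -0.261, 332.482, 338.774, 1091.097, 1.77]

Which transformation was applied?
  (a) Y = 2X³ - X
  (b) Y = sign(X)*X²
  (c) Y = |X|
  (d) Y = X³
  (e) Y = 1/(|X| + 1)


Checking option (a) Y = 2X³ - X:
  X = 1.384 -> Y = 3.916 ✓
  X = 0.34 -> Y = -0.261 ✓
  X = 5.529 -> Y = 332.482 ✓
All samples match this transformation.

(a) 2X³ - X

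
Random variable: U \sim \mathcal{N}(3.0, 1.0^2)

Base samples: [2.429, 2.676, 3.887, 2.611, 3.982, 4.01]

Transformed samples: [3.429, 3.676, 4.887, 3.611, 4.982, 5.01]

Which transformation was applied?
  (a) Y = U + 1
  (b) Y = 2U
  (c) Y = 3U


Checking option (a) Y = U + 1:
  U = 2.429 -> Y = 3.429 ✓
  U = 2.676 -> Y = 3.676 ✓
  U = 3.887 -> Y = 4.887 ✓
All samples match this transformation.

(a) U + 1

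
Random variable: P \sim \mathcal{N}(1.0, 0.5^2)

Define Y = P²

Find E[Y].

E[P²] = Var(P) + (E[P])² = 0.25 + 1 = 1.25

1.25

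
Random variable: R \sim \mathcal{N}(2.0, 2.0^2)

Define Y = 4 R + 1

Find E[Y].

For Y = 4R + 1:
E[Y] = 4 * E[R] + 1
E[R] = 2.0 = 2
E[Y] = 4 * 2 + 1 = 9

9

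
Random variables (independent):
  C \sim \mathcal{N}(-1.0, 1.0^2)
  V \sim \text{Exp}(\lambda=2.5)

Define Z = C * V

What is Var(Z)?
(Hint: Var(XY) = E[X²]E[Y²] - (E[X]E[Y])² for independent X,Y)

Var(XY) = E[X²]E[Y²] - (E[X]E[Y])²
E[C] = -1, Var(C) = 1
E[V] = 0.4, Var(V) = 0.16
E[C²] = 1 + (-1)² = 2
E[V²] = 0.16 + 0.4² = 0.32
Var(Z) = 2*0.32 - (-1*0.4)²
= 0.64 - 0.16 = 0.48

0.48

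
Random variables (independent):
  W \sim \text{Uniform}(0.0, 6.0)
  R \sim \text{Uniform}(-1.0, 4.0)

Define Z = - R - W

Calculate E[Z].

E[Z] = -1*E[W] - 1*E[R]
E[W] = 3
E[R] = 1.5
E[Z] = -1*3 - 1*1.5 = -4.5

-4.5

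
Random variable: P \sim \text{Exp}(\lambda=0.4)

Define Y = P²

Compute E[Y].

Using E[X²] = Var(X) + (E[X])²:
E[P] = 2.5
Var(P) = 1/0.4^2 = 6.25
E[P²] = 6.25 + 2.5² = 6.25 + 6.25 = 12.5

12.5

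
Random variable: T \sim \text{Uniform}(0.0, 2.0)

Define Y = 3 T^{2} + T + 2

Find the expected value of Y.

E[Y] = 3*E[T²] + 1*E[T] + 2
E[T] = 1
E[T²] = Var(T) + (E[T])² = 0.33333333 + 1 = 1.3333333
E[Y] = 3*1.3333333 + 1*1 + 2 = 7

7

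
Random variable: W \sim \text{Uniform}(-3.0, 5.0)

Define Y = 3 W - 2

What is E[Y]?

For Y = 3W - 2:
E[Y] = 3 * E[W] - 2
E[W] = (-3 + 5)/2 = 1
E[Y] = 3 * 1 - 2 = 1

1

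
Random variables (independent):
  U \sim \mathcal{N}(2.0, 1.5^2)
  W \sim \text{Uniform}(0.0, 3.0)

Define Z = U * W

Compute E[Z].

For independent RVs: E[XY] = E[X]*E[Y]
E[U] = 2
E[W] = 1.5
E[Z] = 2 * 1.5 = 3

3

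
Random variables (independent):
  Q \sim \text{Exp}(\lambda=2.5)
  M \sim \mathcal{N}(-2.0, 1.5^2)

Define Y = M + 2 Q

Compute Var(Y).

For independent RVs: Var(aX + bY) = a²Var(X) + b²Var(Y)
Var(Q) = 0.16
Var(M) = 2.25
Var(Y) = 2²*0.16 + 1²*2.25
= 4*0.16 + 1*2.25 = 2.89

2.89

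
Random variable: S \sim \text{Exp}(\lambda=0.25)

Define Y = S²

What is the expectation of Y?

E[S²] = Var(S) + (E[S])² = 16 + 16 = 32

32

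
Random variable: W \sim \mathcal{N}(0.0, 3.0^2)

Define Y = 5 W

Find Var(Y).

For Y = aW + b: Var(Y) = a² * Var(W)
Var(W) = 3.0^2 = 9
Var(Y) = 5² * 9 = 25 * 9 = 225

225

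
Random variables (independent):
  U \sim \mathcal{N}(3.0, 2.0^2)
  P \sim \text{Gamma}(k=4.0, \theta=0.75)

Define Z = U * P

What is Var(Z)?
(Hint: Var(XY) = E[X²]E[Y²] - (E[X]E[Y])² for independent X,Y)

Var(XY) = E[X²]E[Y²] - (E[X]E[Y])²
E[U] = 3, Var(U) = 4
E[P] = 3, Var(P) = 2.25
E[U²] = 4 + 3² = 13
E[P²] = 2.25 + 3² = 11.25
Var(Z) = 13*11.25 - (3*3)²
= 146.25 - 81 = 65.25

65.25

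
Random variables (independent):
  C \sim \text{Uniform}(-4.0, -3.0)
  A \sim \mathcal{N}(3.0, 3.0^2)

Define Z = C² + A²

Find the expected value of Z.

E[Z] = E[C²] + E[A²]
E[C²] = Var(C) + E[C]² = 0.083333333 + 12.25 = 12.333333
E[A²] = Var(A) + E[A]² = 9 + 9 = 18
E[Z] = 12.333333 + 18 = 30.333333

30.333333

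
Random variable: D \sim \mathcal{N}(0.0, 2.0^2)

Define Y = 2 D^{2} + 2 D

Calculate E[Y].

E[Y] = 2*E[D²] + 2*E[D]
E[D] = 0
E[D²] = Var(D) + (E[D])² = 4 + 0 = 4
E[Y] = 2*4 + 2*0 = 8

8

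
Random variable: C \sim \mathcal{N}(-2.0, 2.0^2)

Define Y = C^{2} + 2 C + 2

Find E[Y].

E[Y] = 1*E[C²] + 2*E[C] + 2
E[C] = -2
E[C²] = Var(C) + (E[C])² = 4 + 4 = 8
E[Y] = 1*8 + 2*(-2) + 2 = 6

6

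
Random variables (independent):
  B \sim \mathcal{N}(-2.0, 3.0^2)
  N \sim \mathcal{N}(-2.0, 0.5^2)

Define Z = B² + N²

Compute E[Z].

E[Z] = E[B²] + E[N²]
E[B²] = Var(B) + E[B]² = 9 + 4 = 13
E[N²] = Var(N) + E[N]² = 0.25 + 4 = 4.25
E[Z] = 13 + 4.25 = 17.25

17.25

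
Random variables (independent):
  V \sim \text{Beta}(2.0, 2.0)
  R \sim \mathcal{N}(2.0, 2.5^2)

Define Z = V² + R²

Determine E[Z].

E[Z] = E[V²] + E[R²]
E[V²] = Var(V) + E[V]² = 0.05 + 0.25 = 0.3
E[R²] = Var(R) + E[R]² = 6.25 + 4 = 10.25
E[Z] = 0.3 + 10.25 = 10.55

10.55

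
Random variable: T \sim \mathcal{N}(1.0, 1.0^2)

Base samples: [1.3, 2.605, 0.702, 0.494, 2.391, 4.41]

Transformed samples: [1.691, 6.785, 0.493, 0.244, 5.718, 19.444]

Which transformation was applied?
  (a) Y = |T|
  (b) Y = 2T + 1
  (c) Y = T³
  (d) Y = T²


Checking option (d) Y = T²:
  T = 1.3 -> Y = 1.691 ✓
  T = 2.605 -> Y = 6.785 ✓
  T = 0.702 -> Y = 0.493 ✓
All samples match this transformation.

(d) T²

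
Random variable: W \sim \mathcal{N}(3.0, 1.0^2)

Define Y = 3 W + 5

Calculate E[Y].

For Y = 3W + 5:
E[Y] = 3 * E[W] + 5
E[W] = 3.0 = 3
E[Y] = 3 * 3 + 5 = 14

14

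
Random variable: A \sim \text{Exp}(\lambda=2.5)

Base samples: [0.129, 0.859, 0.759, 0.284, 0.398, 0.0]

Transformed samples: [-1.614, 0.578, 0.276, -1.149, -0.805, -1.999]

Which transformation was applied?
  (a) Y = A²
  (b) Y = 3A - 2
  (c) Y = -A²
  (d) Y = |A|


Checking option (b) Y = 3A - 2:
  A = 0.129 -> Y = -1.614 ✓
  A = 0.859 -> Y = 0.578 ✓
  A = 0.759 -> Y = 0.276 ✓
All samples match this transformation.

(b) 3A - 2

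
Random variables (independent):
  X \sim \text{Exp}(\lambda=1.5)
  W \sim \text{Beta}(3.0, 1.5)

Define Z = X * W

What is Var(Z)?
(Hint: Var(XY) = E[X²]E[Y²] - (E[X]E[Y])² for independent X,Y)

Var(XY) = E[X²]E[Y²] - (E[X]E[Y])²
E[X] = 0.66666667, Var(X) = 0.44444444
E[W] = 0.66666667, Var(W) = 0.04040404
E[X²] = 0.44444444 + 0.66666667² = 0.88888889
E[W²] = 0.04040404 + 0.66666667² = 0.48484848
Var(Z) = 0.88888889*0.48484848 - (0.66666667*0.66666667)²
= 0.43097643 - 0.19753086 = 0.23344557

0.23344557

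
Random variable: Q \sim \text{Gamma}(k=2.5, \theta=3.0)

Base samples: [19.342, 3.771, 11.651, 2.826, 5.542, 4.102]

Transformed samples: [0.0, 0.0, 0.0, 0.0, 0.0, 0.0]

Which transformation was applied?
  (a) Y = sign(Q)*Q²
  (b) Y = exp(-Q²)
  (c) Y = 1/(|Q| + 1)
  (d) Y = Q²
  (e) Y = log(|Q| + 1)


Checking option (b) Y = exp(-Q²):
  Q = 19.342 -> Y = 0.0 ✓
  Q = 3.771 -> Y = 0.0 ✓
  Q = 11.651 -> Y = 0.0 ✓
All samples match this transformation.

(b) exp(-Q²)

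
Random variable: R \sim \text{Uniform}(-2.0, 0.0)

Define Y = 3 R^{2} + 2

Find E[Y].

E[Y] = 3*E[R²] + 2
E[R] = -1
E[R²] = Var(R) + (E[R])² = 0.33333333 + 1 = 1.3333333
E[Y] = 3*1.3333333 + 2 = 6

6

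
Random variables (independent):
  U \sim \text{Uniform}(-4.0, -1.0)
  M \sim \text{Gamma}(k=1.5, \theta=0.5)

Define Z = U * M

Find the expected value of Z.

For independent RVs: E[XY] = E[X]*E[Y]
E[U] = -2.5
E[M] = 0.75
E[Z] = -2.5 * 0.75 = -1.875

-1.875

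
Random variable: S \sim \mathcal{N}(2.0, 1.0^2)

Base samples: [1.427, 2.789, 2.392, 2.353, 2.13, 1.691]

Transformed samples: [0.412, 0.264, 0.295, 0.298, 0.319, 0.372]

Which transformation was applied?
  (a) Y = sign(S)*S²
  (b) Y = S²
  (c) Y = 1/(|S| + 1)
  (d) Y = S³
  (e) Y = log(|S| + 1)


Checking option (c) Y = 1/(|S| + 1):
  S = 1.427 -> Y = 0.412 ✓
  S = 2.789 -> Y = 0.264 ✓
  S = 2.392 -> Y = 0.295 ✓
All samples match this transformation.

(c) 1/(|S| + 1)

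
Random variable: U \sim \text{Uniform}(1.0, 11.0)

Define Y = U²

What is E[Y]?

Using E[X²] = Var(X) + (E[X])²:
E[U] = 6
Var(U) = (11 - 1)^2/12 = 8.3333333
E[U²] = 8.3333333 + 6² = 8.3333333 + 36 = 44.333333

44.333333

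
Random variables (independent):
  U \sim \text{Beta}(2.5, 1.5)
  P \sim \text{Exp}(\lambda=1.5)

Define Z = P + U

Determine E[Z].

E[Z] = 1*E[U] + 1*E[P]
E[U] = 0.625
E[P] = 0.66666667
E[Z] = 1*0.625 + 1*0.66666667 = 1.2916667

1.2916667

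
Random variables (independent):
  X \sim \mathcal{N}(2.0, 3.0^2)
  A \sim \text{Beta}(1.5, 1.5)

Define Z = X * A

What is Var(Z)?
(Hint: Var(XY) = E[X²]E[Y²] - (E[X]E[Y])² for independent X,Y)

Var(XY) = E[X²]E[Y²] - (E[X]E[Y])²
E[X] = 2, Var(X) = 9
E[A] = 0.5, Var(A) = 0.0625
E[X²] = 9 + 2² = 13
E[A²] = 0.0625 + 0.5² = 0.3125
Var(Z) = 13*0.3125 - (2*0.5)²
= 4.0625 - 1 = 3.0625

3.0625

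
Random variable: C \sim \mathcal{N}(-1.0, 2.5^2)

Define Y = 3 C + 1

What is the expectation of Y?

For Y = 3C + 1:
E[Y] = 3 * E[C] + 1
E[C] = -1.0 = -1
E[Y] = 3 * (-1) + 1 = -2

-2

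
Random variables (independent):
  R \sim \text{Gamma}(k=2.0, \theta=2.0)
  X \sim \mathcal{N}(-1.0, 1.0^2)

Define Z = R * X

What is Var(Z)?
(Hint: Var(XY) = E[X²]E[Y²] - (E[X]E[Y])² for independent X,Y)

Var(XY) = E[X²]E[Y²] - (E[X]E[Y])²
E[R] = 4, Var(R) = 8
E[X] = -1, Var(X) = 1
E[R²] = 8 + 4² = 24
E[X²] = 1 + (-1)² = 2
Var(Z) = 24*2 - (4*(-1))²
= 48 - 16 = 32

32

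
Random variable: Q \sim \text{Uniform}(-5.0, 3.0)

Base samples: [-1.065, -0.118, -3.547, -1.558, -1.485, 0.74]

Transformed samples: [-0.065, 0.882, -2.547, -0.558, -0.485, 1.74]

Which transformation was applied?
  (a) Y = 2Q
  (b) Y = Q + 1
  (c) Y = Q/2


Checking option (b) Y = Q + 1:
  Q = -1.065 -> Y = -0.065 ✓
  Q = -0.118 -> Y = 0.882 ✓
  Q = -3.547 -> Y = -2.547 ✓
All samples match this transformation.

(b) Q + 1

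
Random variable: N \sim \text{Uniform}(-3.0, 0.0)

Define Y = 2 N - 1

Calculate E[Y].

For Y = 2N - 1:
E[Y] = 2 * E[N] - 1
E[N] = (-3 + 0)/2 = -1.5
E[Y] = 2 * (-1.5) - 1 = -4

-4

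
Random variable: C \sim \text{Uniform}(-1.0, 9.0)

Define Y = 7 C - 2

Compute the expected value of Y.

For Y = 7C - 2:
E[Y] = 7 * E[C] - 2
E[C] = (-1 + 9)/2 = 4
E[Y] = 7 * 4 - 2 = 26

26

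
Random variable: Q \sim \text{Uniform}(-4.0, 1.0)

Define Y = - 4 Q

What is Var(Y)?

For Y = aQ + b: Var(Y) = a² * Var(Q)
Var(Q) = (1 + 4)^2/12 = 2.0833333
Var(Y) = (-4)² * 2.0833333 = 16 * 2.0833333 = 33.333333

33.333333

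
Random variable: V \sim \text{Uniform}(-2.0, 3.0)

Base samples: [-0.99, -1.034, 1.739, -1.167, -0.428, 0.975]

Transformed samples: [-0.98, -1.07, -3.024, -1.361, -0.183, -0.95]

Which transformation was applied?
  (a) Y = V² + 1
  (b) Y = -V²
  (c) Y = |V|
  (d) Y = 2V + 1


Checking option (b) Y = -V²:
  V = -0.99 -> Y = -0.98 ✓
  V = -1.034 -> Y = -1.07 ✓
  V = 1.739 -> Y = -3.024 ✓
All samples match this transformation.

(b) -V²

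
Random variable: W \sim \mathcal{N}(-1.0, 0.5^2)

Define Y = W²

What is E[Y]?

Using E[X²] = Var(X) + (E[X])²:
E[W] = -1
Var(W) = 0.5^2 = 0.25
E[W²] = 0.25 + (-1)² = 0.25 + 1 = 1.25

1.25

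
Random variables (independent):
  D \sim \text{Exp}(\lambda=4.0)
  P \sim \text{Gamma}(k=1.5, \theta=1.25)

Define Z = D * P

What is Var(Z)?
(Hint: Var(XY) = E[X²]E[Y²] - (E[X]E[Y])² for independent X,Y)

Var(XY) = E[X²]E[Y²] - (E[X]E[Y])²
E[D] = 0.25, Var(D) = 0.0625
E[P] = 1.875, Var(P) = 2.34375
E[D²] = 0.0625 + 0.25² = 0.125
E[P²] = 2.34375 + 1.875² = 5.859375
Var(Z) = 0.125*5.859375 - (0.25*1.875)²
= 0.73242188 - 0.21972656 = 0.51269531

0.51269531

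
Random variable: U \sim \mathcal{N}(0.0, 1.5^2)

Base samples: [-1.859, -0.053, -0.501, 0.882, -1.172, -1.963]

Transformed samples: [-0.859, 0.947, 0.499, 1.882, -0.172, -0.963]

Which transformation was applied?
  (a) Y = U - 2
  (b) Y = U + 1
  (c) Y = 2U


Checking option (b) Y = U + 1:
  U = -1.859 -> Y = -0.859 ✓
  U = -0.053 -> Y = 0.947 ✓
  U = -0.501 -> Y = 0.499 ✓
All samples match this transformation.

(b) U + 1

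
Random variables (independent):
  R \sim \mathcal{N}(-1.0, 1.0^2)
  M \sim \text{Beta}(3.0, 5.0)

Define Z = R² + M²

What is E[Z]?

E[Z] = E[R²] + E[M²]
E[R²] = Var(R) + E[R]² = 1 + 1 = 2
E[M²] = Var(M) + E[M]² = 0.026041667 + 0.140625 = 0.16666667
E[Z] = 2 + 0.16666667 = 2.1666667

2.1666667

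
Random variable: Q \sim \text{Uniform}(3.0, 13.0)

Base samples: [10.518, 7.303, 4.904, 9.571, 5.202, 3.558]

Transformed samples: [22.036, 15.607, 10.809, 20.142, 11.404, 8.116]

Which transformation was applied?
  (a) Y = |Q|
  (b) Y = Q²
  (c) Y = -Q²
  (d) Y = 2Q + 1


Checking option (d) Y = 2Q + 1:
  Q = 10.518 -> Y = 22.036 ✓
  Q = 7.303 -> Y = 15.607 ✓
  Q = 4.904 -> Y = 10.809 ✓
All samples match this transformation.

(d) 2Q + 1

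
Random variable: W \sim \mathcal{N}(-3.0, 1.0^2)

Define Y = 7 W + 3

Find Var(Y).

For Y = aW + b: Var(Y) = a² * Var(W)
Var(W) = 1.0^2 = 1
Var(Y) = 7² * 1 = 49 * 1 = 49

49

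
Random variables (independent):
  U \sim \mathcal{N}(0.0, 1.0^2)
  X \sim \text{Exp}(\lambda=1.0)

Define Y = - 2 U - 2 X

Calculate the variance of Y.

For independent RVs: Var(aX + bY) = a²Var(X) + b²Var(Y)
Var(U) = 1
Var(X) = 1
Var(Y) = (-2)²*1 + (-2)²*1
= 4*1 + 4*1 = 8

8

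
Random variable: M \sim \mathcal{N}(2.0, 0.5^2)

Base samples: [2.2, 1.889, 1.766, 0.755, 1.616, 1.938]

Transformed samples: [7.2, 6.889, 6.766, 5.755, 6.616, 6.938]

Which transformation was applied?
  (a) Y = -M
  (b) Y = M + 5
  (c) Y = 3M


Checking option (b) Y = M + 5:
  M = 2.2 -> Y = 7.2 ✓
  M = 1.889 -> Y = 6.889 ✓
  M = 1.766 -> Y = 6.766 ✓
All samples match this transformation.

(b) M + 5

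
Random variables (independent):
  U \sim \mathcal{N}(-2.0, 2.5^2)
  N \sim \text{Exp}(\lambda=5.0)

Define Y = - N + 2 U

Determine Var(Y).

For independent RVs: Var(aX + bY) = a²Var(X) + b²Var(Y)
Var(U) = 6.25
Var(N) = 0.04
Var(Y) = 2²*6.25 + (-1)²*0.04
= 4*6.25 + 1*0.04 = 25.04

25.04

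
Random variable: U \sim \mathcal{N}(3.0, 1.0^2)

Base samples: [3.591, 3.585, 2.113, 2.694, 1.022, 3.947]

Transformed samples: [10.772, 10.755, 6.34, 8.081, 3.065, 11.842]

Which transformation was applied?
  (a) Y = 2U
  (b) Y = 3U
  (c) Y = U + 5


Checking option (b) Y = 3U:
  U = 3.591 -> Y = 10.772 ✓
  U = 3.585 -> Y = 10.755 ✓
  U = 2.113 -> Y = 6.34 ✓
All samples match this transformation.

(b) 3U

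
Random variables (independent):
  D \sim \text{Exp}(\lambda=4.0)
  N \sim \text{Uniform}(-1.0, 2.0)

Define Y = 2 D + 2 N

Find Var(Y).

For independent RVs: Var(aX + bY) = a²Var(X) + b²Var(Y)
Var(D) = 0.0625
Var(N) = 0.75
Var(Y) = 2²*0.0625 + 2²*0.75
= 4*0.0625 + 4*0.75 = 3.25

3.25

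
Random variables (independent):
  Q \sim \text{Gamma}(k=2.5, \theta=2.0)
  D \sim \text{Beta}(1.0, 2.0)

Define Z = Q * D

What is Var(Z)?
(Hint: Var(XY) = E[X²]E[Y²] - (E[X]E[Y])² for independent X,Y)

Var(XY) = E[X²]E[Y²] - (E[X]E[Y])²
E[Q] = 5, Var(Q) = 10
E[D] = 0.33333333, Var(D) = 0.055555556
E[Q²] = 10 + 5² = 35
E[D²] = 0.055555556 + 0.33333333² = 0.16666667
Var(Z) = 35*0.16666667 - (5*0.33333333)²
= 5.8333333 - 2.7777778 = 3.0555556

3.0555556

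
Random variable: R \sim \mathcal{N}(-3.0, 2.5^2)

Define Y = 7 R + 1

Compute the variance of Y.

For Y = aR + b: Var(Y) = a² * Var(R)
Var(R) = 2.5^2 = 6.25
Var(Y) = 7² * 6.25 = 49 * 6.25 = 306.25

306.25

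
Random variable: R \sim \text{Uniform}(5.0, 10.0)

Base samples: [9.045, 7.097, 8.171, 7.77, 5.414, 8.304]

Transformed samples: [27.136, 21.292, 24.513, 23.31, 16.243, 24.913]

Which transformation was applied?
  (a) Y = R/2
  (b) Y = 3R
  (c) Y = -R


Checking option (b) Y = 3R:
  R = 9.045 -> Y = 27.136 ✓
  R = 7.097 -> Y = 21.292 ✓
  R = 8.171 -> Y = 24.513 ✓
All samples match this transformation.

(b) 3R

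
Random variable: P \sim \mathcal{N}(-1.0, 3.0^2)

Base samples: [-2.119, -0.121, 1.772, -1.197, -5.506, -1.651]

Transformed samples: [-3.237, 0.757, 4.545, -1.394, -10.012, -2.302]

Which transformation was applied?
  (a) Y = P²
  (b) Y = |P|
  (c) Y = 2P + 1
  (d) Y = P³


Checking option (c) Y = 2P + 1:
  P = -2.119 -> Y = -3.237 ✓
  P = -0.121 -> Y = 0.757 ✓
  P = 1.772 -> Y = 4.545 ✓
All samples match this transformation.

(c) 2P + 1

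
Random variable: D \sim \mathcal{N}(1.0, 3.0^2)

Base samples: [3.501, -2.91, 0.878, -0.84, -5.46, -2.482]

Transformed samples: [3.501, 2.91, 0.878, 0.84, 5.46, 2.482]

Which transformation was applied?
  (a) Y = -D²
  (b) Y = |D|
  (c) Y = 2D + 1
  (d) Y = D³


Checking option (b) Y = |D|:
  D = 3.501 -> Y = 3.501 ✓
  D = -2.91 -> Y = 2.91 ✓
  D = 0.878 -> Y = 0.878 ✓
All samples match this transformation.

(b) |D|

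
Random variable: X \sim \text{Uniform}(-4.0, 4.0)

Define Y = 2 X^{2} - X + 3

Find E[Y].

E[Y] = 2*E[X²] - 1*E[X] + 3
E[X] = 0
E[X²] = Var(X) + (E[X])² = 5.3333333 + 0 = 5.3333333
E[Y] = 2*5.3333333 - 1*0 + 3 = 13.666667

13.666667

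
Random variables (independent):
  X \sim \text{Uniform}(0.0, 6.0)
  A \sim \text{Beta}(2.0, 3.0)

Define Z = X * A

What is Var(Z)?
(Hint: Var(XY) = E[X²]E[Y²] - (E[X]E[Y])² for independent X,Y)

Var(XY) = E[X²]E[Y²] - (E[X]E[Y])²
E[X] = 3, Var(X) = 3
E[A] = 0.4, Var(A) = 0.04
E[X²] = 3 + 3² = 12
E[A²] = 0.04 + 0.4² = 0.2
Var(Z) = 12*0.2 - (3*0.4)²
= 2.4 - 1.44 = 0.96

0.96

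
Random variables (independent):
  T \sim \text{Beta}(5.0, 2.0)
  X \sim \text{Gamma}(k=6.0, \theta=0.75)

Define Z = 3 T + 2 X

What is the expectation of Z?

E[Z] = 3*E[T] + 2*E[X]
E[T] = 0.71428571
E[X] = 4.5
E[Z] = 3*0.71428571 + 2*4.5 = 11.142857

11.142857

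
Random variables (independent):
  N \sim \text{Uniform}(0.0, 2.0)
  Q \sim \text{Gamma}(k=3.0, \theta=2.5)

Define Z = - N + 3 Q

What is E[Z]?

E[Z] = -1*E[N] + 3*E[Q]
E[N] = 1
E[Q] = 7.5
E[Z] = -1*1 + 3*7.5 = 21.5

21.5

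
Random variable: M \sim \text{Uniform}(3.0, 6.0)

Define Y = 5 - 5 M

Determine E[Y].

For Y = -5M + 5:
E[Y] = -5 * E[M] + 5
E[M] = (3 + 6)/2 = 4.5
E[Y] = -5 * 4.5 + 5 = -17.5

-17.5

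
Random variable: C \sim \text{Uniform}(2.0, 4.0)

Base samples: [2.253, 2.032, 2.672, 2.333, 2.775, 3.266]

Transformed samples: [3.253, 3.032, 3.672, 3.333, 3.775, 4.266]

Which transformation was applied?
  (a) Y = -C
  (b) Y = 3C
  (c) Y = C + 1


Checking option (c) Y = C + 1:
  C = 2.253 -> Y = 3.253 ✓
  C = 2.032 -> Y = 3.032 ✓
  C = 2.672 -> Y = 3.672 ✓
All samples match this transformation.

(c) C + 1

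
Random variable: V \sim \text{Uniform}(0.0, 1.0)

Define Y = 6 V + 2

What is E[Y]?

For Y = 6V + 2:
E[Y] = 6 * E[V] + 2
E[V] = (0 + 1)/2 = 0.5
E[Y] = 6 * 0.5 + 2 = 5

5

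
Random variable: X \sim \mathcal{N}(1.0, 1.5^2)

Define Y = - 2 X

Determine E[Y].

For Y = -2X:
E[Y] = -2 * E[X]
E[X] = 1.0 = 1
E[Y] = -2 * 1 = -2

-2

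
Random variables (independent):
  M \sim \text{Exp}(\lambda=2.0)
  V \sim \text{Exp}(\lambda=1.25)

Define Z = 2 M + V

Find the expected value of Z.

E[Z] = 2*E[M] + 1*E[V]
E[M] = 0.5
E[V] = 0.8
E[Z] = 2*0.5 + 1*0.8 = 1.8

1.8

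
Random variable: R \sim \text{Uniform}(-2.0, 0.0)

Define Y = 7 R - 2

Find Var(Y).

For Y = aR + b: Var(Y) = a² * Var(R)
Var(R) = (0 + 2)^2/12 = 0.33333333
Var(Y) = 7² * 0.33333333 = 49 * 0.33333333 = 16.333333

16.333333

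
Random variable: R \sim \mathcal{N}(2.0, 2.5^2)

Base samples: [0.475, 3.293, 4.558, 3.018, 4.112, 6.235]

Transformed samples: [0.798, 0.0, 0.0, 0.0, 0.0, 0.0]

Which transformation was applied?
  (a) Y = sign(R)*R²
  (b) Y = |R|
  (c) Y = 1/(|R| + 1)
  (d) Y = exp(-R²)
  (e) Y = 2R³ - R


Checking option (d) Y = exp(-R²):
  R = 0.475 -> Y = 0.798 ✓
  R = 3.293 -> Y = 0.0 ✓
  R = 4.558 -> Y = 0.0 ✓
All samples match this transformation.

(d) exp(-R²)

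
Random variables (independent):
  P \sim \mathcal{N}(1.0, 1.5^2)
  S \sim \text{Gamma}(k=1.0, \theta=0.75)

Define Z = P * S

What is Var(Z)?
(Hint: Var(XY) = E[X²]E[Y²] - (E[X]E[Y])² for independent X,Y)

Var(XY) = E[X²]E[Y²] - (E[X]E[Y])²
E[P] = 1, Var(P) = 2.25
E[S] = 0.75, Var(S) = 0.5625
E[P²] = 2.25 + 1² = 3.25
E[S²] = 0.5625 + 0.75² = 1.125
Var(Z) = 3.25*1.125 - (1*0.75)²
= 3.65625 - 0.5625 = 3.09375

3.09375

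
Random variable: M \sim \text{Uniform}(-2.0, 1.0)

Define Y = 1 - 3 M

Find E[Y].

For Y = -3M + 1:
E[Y] = -3 * E[M] + 1
E[M] = (-2 + 1)/2 = -0.5
E[Y] = -3 * (-0.5) + 1 = 2.5

2.5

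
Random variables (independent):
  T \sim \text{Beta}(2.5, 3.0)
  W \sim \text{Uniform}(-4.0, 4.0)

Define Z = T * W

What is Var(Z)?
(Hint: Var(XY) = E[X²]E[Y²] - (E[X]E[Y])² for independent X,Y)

Var(XY) = E[X²]E[Y²] - (E[X]E[Y])²
E[T] = 0.45454545, Var(T) = 0.038143675
E[W] = 0, Var(W) = 5.3333333
E[T²] = 0.038143675 + 0.45454545² = 0.24475524
E[W²] = 5.3333333 + 0² = 5.3333333
Var(Z) = 0.24475524*5.3333333 - (0.45454545*0)²
= 1.3053613 - 0 = 1.3053613

1.3053613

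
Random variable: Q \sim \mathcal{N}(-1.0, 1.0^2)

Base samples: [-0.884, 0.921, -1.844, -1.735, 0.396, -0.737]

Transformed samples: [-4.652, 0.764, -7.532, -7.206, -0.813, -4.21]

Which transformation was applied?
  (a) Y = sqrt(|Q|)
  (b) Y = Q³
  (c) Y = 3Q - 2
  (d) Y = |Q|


Checking option (c) Y = 3Q - 2:
  Q = -0.884 -> Y = -4.652 ✓
  Q = 0.921 -> Y = 0.764 ✓
  Q = -1.844 -> Y = -7.532 ✓
All samples match this transformation.

(c) 3Q - 2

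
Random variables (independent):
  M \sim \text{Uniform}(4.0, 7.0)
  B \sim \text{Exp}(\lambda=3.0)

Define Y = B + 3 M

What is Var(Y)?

For independent RVs: Var(aX + bY) = a²Var(X) + b²Var(Y)
Var(M) = 0.75
Var(B) = 0.11111111
Var(Y) = 3²*0.75 + 1²*0.11111111
= 9*0.75 + 1*0.11111111 = 6.8611111

6.8611111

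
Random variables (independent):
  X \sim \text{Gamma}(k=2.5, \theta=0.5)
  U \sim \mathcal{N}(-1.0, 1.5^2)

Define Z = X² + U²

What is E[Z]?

E[Z] = E[X²] + E[U²]
E[X²] = Var(X) + E[X]² = 0.625 + 1.5625 = 2.1875
E[U²] = Var(U) + E[U]² = 2.25 + 1 = 3.25
E[Z] = 2.1875 + 3.25 = 5.4375

5.4375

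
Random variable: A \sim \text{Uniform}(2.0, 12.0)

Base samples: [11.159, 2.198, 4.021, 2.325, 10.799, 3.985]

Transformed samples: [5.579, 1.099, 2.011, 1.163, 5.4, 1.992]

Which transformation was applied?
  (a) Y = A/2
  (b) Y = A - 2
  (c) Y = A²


Checking option (a) Y = A/2:
  A = 11.159 -> Y = 5.579 ✓
  A = 2.198 -> Y = 1.099 ✓
  A = 4.021 -> Y = 2.011 ✓
All samples match this transformation.

(a) A/2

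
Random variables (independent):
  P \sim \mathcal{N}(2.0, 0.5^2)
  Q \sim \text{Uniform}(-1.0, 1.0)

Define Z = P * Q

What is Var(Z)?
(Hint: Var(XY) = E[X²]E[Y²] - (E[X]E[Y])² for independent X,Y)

Var(XY) = E[X²]E[Y²] - (E[X]E[Y])²
E[P] = 2, Var(P) = 0.25
E[Q] = 0, Var(Q) = 0.33333333
E[P²] = 0.25 + 2² = 4.25
E[Q²] = 0.33333333 + 0² = 0.33333333
Var(Z) = 4.25*0.33333333 - (2*0)²
= 1.4166667 - 0 = 1.4166667

1.4166667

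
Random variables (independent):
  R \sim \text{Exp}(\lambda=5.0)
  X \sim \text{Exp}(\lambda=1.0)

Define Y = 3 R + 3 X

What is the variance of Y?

For independent RVs: Var(aX + bY) = a²Var(X) + b²Var(Y)
Var(R) = 0.04
Var(X) = 1
Var(Y) = 3²*0.04 + 3²*1
= 9*0.04 + 9*1 = 9.36

9.36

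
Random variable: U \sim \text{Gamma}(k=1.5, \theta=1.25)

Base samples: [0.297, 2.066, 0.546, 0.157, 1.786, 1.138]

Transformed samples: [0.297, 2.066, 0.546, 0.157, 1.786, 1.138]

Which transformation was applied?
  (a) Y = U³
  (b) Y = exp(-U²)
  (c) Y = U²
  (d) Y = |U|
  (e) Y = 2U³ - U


Checking option (d) Y = |U|:
  U = 0.297 -> Y = 0.297 ✓
  U = 2.066 -> Y = 2.066 ✓
  U = 0.546 -> Y = 0.546 ✓
All samples match this transformation.

(d) |U|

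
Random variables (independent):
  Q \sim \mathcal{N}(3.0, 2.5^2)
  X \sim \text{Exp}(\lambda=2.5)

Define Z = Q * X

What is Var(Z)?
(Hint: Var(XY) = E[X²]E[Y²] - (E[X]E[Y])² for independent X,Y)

Var(XY) = E[X²]E[Y²] - (E[X]E[Y])²
E[Q] = 3, Var(Q) = 6.25
E[X] = 0.4, Var(X) = 0.16
E[Q²] = 6.25 + 3² = 15.25
E[X²] = 0.16 + 0.4² = 0.32
Var(Z) = 15.25*0.32 - (3*0.4)²
= 4.88 - 1.44 = 3.44

3.44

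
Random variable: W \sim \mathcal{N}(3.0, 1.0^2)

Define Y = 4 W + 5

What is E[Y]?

For Y = 4W + 5:
E[Y] = 4 * E[W] + 5
E[W] = 3.0 = 3
E[Y] = 4 * 3 + 5 = 17

17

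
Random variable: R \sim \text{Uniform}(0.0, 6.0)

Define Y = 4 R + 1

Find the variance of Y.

For Y = aR + b: Var(Y) = a² * Var(R)
Var(R) = (6 - 0)^2/12 = 3
Var(Y) = 4² * 3 = 16 * 3 = 48

48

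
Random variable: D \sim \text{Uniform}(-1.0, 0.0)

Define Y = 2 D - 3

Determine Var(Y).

For Y = aD + b: Var(Y) = a² * Var(D)
Var(D) = (0 + 1)^2/12 = 0.083333333
Var(Y) = 2² * 0.083333333 = 4 * 0.083333333 = 0.33333333

0.33333333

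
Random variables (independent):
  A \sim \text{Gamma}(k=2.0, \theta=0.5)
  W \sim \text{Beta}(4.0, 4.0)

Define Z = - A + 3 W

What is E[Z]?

E[Z] = -1*E[A] + 3*E[W]
E[A] = 1
E[W] = 0.5
E[Z] = -1*1 + 3*0.5 = 0.5

0.5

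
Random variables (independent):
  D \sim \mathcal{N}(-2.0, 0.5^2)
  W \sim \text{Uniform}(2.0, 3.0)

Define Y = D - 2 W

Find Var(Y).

For independent RVs: Var(aX + bY) = a²Var(X) + b²Var(Y)
Var(D) = 0.25
Var(W) = 0.083333333
Var(Y) = 1²*0.25 + (-2)²*0.083333333
= 1*0.25 + 4*0.083333333 = 0.58333333

0.58333333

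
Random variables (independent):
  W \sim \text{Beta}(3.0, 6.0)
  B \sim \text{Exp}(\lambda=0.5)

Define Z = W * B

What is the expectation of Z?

For independent RVs: E[XY] = E[X]*E[Y]
E[W] = 0.33333333
E[B] = 2
E[Z] = 0.33333333 * 2 = 0.66666667

0.66666667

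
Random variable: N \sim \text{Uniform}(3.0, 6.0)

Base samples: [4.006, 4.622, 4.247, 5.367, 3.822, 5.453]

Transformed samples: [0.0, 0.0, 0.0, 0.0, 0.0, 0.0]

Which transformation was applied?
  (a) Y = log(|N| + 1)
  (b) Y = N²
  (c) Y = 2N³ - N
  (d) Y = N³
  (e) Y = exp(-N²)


Checking option (e) Y = exp(-N²):
  N = 4.006 -> Y = 0.0 ✓
  N = 4.622 -> Y = 0.0 ✓
  N = 4.247 -> Y = 0.0 ✓
All samples match this transformation.

(e) exp(-N²)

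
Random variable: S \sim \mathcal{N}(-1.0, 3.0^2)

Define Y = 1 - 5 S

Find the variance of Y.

For Y = aS + b: Var(Y) = a² * Var(S)
Var(S) = 3.0^2 = 9
Var(Y) = (-5)² * 9 = 25 * 9 = 225

225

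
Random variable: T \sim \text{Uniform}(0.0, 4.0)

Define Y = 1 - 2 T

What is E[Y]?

For Y = -2T + 1:
E[Y] = -2 * E[T] + 1
E[T] = (0 + 4)/2 = 2
E[Y] = -2 * 2 + 1 = -3

-3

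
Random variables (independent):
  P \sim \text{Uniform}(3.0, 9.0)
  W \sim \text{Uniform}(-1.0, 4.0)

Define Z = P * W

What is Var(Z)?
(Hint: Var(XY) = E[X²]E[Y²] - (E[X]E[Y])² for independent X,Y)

Var(XY) = E[X²]E[Y²] - (E[X]E[Y])²
E[P] = 6, Var(P) = 3
E[W] = 1.5, Var(W) = 2.0833333
E[P²] = 3 + 6² = 39
E[W²] = 2.0833333 + 1.5² = 4.3333333
Var(Z) = 39*4.3333333 - (6*1.5)²
= 169 - 81 = 88

88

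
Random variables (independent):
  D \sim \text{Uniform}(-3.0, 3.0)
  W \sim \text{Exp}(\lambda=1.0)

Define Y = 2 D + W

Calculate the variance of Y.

For independent RVs: Var(aX + bY) = a²Var(X) + b²Var(Y)
Var(D) = 3
Var(W) = 1
Var(Y) = 2²*3 + 1²*1
= 4*3 + 1*1 = 13

13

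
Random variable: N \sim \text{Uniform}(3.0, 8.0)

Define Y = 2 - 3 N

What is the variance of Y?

For Y = aN + b: Var(Y) = a² * Var(N)
Var(N) = (8 - 3)^2/12 = 2.0833333
Var(Y) = (-3)² * 2.0833333 = 9 * 2.0833333 = 18.75

18.75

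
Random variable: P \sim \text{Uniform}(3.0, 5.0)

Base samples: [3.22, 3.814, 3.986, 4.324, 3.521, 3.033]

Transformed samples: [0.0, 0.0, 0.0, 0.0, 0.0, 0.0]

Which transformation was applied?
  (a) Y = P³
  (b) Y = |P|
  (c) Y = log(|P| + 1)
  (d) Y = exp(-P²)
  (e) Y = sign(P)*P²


Checking option (d) Y = exp(-P²):
  P = 3.22 -> Y = 0.0 ✓
  P = 3.814 -> Y = 0.0 ✓
  P = 3.986 -> Y = 0.0 ✓
All samples match this transformation.

(d) exp(-P²)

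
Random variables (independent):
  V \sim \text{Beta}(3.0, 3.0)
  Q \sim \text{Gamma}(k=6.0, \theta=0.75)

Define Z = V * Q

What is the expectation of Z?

For independent RVs: E[XY] = E[X]*E[Y]
E[V] = 0.5
E[Q] = 4.5
E[Z] = 0.5 * 4.5 = 2.25

2.25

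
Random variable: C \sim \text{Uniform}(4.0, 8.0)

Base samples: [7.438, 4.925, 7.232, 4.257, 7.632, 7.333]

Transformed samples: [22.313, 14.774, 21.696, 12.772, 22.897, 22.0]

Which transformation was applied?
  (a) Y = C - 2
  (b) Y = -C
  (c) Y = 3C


Checking option (c) Y = 3C:
  C = 7.438 -> Y = 22.313 ✓
  C = 4.925 -> Y = 14.774 ✓
  C = 7.232 -> Y = 21.696 ✓
All samples match this transformation.

(c) 3C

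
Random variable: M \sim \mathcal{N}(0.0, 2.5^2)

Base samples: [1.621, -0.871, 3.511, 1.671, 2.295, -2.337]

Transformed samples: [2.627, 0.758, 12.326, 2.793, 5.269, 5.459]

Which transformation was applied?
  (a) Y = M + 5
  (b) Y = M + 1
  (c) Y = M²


Checking option (c) Y = M²:
  M = 1.621 -> Y = 2.627 ✓
  M = -0.871 -> Y = 0.758 ✓
  M = 3.511 -> Y = 12.326 ✓
All samples match this transformation.

(c) M²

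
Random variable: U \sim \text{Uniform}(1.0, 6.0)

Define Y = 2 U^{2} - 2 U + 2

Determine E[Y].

E[Y] = 2*E[U²] - 2*E[U] + 2
E[U] = 3.5
E[U²] = Var(U) + (E[U])² = 2.0833333 + 12.25 = 14.333333
E[Y] = 2*14.333333 - 2*3.5 + 2 = 23.666667

23.666667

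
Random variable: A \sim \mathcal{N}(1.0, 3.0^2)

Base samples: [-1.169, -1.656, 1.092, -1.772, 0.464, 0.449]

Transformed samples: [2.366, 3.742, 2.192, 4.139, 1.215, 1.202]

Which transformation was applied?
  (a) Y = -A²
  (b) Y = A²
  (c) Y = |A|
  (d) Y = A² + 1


Checking option (d) Y = A² + 1:
  A = -1.169 -> Y = 2.366 ✓
  A = -1.656 -> Y = 3.742 ✓
  A = 1.092 -> Y = 2.192 ✓
All samples match this transformation.

(d) A² + 1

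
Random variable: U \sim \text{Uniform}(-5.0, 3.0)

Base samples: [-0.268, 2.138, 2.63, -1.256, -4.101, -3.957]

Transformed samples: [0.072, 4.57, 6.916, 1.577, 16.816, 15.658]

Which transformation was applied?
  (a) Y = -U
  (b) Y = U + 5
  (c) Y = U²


Checking option (c) Y = U²:
  U = -0.268 -> Y = 0.072 ✓
  U = 2.138 -> Y = 4.57 ✓
  U = 2.63 -> Y = 6.916 ✓
All samples match this transformation.

(c) U²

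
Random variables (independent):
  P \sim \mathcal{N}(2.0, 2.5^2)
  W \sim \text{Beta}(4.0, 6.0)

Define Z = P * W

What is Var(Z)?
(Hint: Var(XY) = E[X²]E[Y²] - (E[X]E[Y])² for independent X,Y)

Var(XY) = E[X²]E[Y²] - (E[X]E[Y])²
E[P] = 2, Var(P) = 6.25
E[W] = 0.4, Var(W) = 0.021818182
E[P²] = 6.25 + 2² = 10.25
E[W²] = 0.021818182 + 0.4² = 0.18181818
Var(Z) = 10.25*0.18181818 - (2*0.4)²
= 1.8636364 - 0.64 = 1.2236364

1.2236364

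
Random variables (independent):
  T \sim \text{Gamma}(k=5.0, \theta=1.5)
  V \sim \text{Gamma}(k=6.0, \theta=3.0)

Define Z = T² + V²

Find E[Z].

E[Z] = E[T²] + E[V²]
E[T²] = Var(T) + E[T]² = 11.25 + 56.25 = 67.5
E[V²] = Var(V) + E[V]² = 54 + 324 = 378
E[Z] = 67.5 + 378 = 445.5

445.5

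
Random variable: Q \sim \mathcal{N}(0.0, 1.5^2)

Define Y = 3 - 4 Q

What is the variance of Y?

For Y = aQ + b: Var(Y) = a² * Var(Q)
Var(Q) = 1.5^2 = 2.25
Var(Y) = (-4)² * 2.25 = 16 * 2.25 = 36

36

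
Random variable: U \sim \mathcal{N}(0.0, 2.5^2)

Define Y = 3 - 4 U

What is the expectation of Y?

For Y = -4U + 3:
E[Y] = -4 * E[U] + 3
E[U] = 0.0 = 0
E[Y] = -4 * 0 + 3 = 3

3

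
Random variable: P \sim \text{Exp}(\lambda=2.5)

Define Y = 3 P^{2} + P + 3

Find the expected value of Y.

E[Y] = 3*E[P²] + 1*E[P] + 3
E[P] = 0.4
E[P²] = Var(P) + (E[P])² = 0.16 + 0.16 = 0.32
E[Y] = 3*0.32 + 1*0.4 + 3 = 4.36

4.36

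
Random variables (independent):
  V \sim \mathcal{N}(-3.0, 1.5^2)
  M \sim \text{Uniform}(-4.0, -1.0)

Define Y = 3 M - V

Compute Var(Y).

For independent RVs: Var(aX + bY) = a²Var(X) + b²Var(Y)
Var(V) = 2.25
Var(M) = 0.75
Var(Y) = (-1)²*2.25 + 3²*0.75
= 1*2.25 + 9*0.75 = 9

9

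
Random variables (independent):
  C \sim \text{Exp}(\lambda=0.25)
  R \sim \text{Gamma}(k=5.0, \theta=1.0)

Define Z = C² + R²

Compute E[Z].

E[Z] = E[C²] + E[R²]
E[C²] = Var(C) + E[C]² = 16 + 16 = 32
E[R²] = Var(R) + E[R]² = 5 + 25 = 30
E[Z] = 32 + 30 = 62

62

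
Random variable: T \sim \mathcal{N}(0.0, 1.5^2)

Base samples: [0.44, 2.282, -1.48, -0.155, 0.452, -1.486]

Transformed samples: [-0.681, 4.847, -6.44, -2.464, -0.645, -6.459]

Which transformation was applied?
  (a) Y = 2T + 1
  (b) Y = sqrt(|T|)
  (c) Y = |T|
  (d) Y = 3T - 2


Checking option (d) Y = 3T - 2:
  T = 0.44 -> Y = -0.681 ✓
  T = 2.282 -> Y = 4.847 ✓
  T = -1.48 -> Y = -6.44 ✓
All samples match this transformation.

(d) 3T - 2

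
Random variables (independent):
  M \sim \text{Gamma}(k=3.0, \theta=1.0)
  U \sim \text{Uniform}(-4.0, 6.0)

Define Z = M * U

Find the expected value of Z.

For independent RVs: E[XY] = E[X]*E[Y]
E[M] = 3
E[U] = 1
E[Z] = 3 * 1 = 3

3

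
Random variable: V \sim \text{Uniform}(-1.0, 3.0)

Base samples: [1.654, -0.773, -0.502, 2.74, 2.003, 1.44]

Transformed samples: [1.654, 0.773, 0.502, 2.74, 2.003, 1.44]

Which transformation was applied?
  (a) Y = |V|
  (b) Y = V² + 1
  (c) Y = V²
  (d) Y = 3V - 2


Checking option (a) Y = |V|:
  V = 1.654 -> Y = 1.654 ✓
  V = -0.773 -> Y = 0.773 ✓
  V = -0.502 -> Y = 0.502 ✓
All samples match this transformation.

(a) |V|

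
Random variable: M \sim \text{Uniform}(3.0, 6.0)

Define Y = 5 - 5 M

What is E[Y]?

For Y = -5M + 5:
E[Y] = -5 * E[M] + 5
E[M] = (3 + 6)/2 = 4.5
E[Y] = -5 * 4.5 + 5 = -17.5

-17.5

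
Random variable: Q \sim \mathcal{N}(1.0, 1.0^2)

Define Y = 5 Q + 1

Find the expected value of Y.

For Y = 5Q + 1:
E[Y] = 5 * E[Q] + 1
E[Q] = 1.0 = 1
E[Y] = 5 * 1 + 1 = 6

6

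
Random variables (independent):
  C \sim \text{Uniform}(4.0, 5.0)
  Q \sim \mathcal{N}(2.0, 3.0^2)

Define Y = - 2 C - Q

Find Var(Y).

For independent RVs: Var(aX + bY) = a²Var(X) + b²Var(Y)
Var(C) = 0.083333333
Var(Q) = 9
Var(Y) = (-2)²*0.083333333 + (-1)²*9
= 4*0.083333333 + 1*9 = 9.3333333

9.3333333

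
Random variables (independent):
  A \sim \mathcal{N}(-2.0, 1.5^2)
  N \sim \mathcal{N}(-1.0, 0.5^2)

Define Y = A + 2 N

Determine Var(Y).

For independent RVs: Var(aX + bY) = a²Var(X) + b²Var(Y)
Var(A) = 2.25
Var(N) = 0.25
Var(Y) = 1²*2.25 + 2²*0.25
= 1*2.25 + 4*0.25 = 3.25

3.25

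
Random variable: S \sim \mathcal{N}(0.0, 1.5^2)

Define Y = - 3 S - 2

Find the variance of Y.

For Y = aS + b: Var(Y) = a² * Var(S)
Var(S) = 1.5^2 = 2.25
Var(Y) = (-3)² * 2.25 = 9 * 2.25 = 20.25

20.25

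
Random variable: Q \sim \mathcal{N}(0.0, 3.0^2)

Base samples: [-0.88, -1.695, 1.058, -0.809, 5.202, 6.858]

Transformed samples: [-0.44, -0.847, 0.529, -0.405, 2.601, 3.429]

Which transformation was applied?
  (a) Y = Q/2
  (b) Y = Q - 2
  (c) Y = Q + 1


Checking option (a) Y = Q/2:
  Q = -0.88 -> Y = -0.44 ✓
  Q = -1.695 -> Y = -0.847 ✓
  Q = 1.058 -> Y = 0.529 ✓
All samples match this transformation.

(a) Q/2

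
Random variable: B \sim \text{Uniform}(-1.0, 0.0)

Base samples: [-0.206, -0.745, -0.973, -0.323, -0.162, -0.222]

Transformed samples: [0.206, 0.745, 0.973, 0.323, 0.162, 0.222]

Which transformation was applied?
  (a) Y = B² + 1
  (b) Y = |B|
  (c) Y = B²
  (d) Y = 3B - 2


Checking option (b) Y = |B|:
  B = -0.206 -> Y = 0.206 ✓
  B = -0.745 -> Y = 0.745 ✓
  B = -0.973 -> Y = 0.973 ✓
All samples match this transformation.

(b) |B|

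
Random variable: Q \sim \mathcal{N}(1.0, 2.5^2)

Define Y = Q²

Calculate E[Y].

Using E[X²] = Var(X) + (E[X])²:
E[Q] = 1
Var(Q) = 2.5^2 = 6.25
E[Q²] = 6.25 + 1² = 6.25 + 1 = 7.25

7.25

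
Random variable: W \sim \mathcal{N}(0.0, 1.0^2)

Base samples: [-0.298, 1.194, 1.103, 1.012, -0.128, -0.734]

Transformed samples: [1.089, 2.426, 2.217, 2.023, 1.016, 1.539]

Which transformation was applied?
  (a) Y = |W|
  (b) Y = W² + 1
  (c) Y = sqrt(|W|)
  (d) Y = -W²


Checking option (b) Y = W² + 1:
  W = -0.298 -> Y = 1.089 ✓
  W = 1.194 -> Y = 2.426 ✓
  W = 1.103 -> Y = 2.217 ✓
All samples match this transformation.

(b) W² + 1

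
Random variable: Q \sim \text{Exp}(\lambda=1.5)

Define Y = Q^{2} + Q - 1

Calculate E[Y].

E[Y] = 1*E[Q²] + 1*E[Q] - 1
E[Q] = 0.66666667
E[Q²] = Var(Q) + (E[Q])² = 0.44444444 + 0.44444444 = 0.88888889
E[Y] = 1*0.88888889 + 1*0.66666667 - 1 = 0.55555556

0.55555556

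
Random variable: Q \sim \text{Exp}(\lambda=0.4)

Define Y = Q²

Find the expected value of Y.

Using E[X²] = Var(X) + (E[X])²:
E[Q] = 2.5
Var(Q) = 1/0.4^2 = 6.25
E[Q²] = 6.25 + 2.5² = 6.25 + 6.25 = 12.5

12.5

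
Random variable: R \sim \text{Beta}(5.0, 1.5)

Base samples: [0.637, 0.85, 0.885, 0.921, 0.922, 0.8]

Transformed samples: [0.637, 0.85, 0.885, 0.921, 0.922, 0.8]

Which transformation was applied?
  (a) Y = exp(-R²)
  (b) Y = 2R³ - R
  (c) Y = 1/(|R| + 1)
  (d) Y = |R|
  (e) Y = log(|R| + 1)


Checking option (d) Y = |R|:
  R = 0.637 -> Y = 0.637 ✓
  R = 0.85 -> Y = 0.85 ✓
  R = 0.885 -> Y = 0.885 ✓
All samples match this transformation.

(d) |R|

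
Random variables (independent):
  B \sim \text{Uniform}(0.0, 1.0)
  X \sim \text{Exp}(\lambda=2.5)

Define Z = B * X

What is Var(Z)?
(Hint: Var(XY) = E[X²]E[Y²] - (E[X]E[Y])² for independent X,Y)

Var(XY) = E[X²]E[Y²] - (E[X]E[Y])²
E[B] = 0.5, Var(B) = 0.083333333
E[X] = 0.4, Var(X) = 0.16
E[B²] = 0.083333333 + 0.5² = 0.33333333
E[X²] = 0.16 + 0.4² = 0.32
Var(Z) = 0.33333333*0.32 - (0.5*0.4)²
= 0.10666667 - 0.04 = 0.066666667

0.066666667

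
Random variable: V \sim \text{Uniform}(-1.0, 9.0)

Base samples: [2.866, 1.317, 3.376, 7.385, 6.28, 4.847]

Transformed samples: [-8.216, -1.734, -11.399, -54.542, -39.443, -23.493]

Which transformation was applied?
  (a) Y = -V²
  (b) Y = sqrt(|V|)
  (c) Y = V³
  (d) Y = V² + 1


Checking option (a) Y = -V²:
  V = 2.866 -> Y = -8.216 ✓
  V = 1.317 -> Y = -1.734 ✓
  V = 3.376 -> Y = -11.399 ✓
All samples match this transformation.

(a) -V²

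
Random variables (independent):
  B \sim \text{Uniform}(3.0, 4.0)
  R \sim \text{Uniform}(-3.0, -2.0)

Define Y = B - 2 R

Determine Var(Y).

For independent RVs: Var(aX + bY) = a²Var(X) + b²Var(Y)
Var(B) = 0.083333333
Var(R) = 0.083333333
Var(Y) = 1²*0.083333333 + (-2)²*0.083333333
= 1*0.083333333 + 4*0.083333333 = 0.41666667

0.41666667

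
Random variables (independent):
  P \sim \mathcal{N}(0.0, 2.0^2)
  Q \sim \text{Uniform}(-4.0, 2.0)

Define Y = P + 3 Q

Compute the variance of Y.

For independent RVs: Var(aX + bY) = a²Var(X) + b²Var(Y)
Var(P) = 4
Var(Q) = 3
Var(Y) = 1²*4 + 3²*3
= 1*4 + 9*3 = 31

31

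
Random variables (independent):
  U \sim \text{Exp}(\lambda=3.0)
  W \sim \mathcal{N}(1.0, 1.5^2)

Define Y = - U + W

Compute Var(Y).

For independent RVs: Var(aX + bY) = a²Var(X) + b²Var(Y)
Var(U) = 0.11111111
Var(W) = 2.25
Var(Y) = (-1)²*0.11111111 + 1²*2.25
= 1*0.11111111 + 1*2.25 = 2.3611111

2.3611111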